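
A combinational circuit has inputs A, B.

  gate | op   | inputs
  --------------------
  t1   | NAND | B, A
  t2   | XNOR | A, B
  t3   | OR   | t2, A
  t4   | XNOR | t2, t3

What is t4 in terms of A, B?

t2 = A XNOR B
t3 = t2 OR A = (A XNOR B) OR A
t4 = t2 XNOR t3 = (A XNOR B) XNOR ((A XNOR B) OR A)

(A XNOR B) XNOR ((A XNOR B) OR A)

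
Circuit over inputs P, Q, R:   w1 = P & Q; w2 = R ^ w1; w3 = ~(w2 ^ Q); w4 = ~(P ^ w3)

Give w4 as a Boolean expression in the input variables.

w1 = P & Q
w2 = R ^ w1 = R ^ (P & Q)
w3 = ~(w2 ^ Q) = ~((R ^ (P & Q)) ^ Q)
w4 = ~(P ^ w3) = ~(P ^ (~((R ^ (P & Q)) ^ Q)))

~(P ^ (~((R ^ (P & Q)) ^ Q)))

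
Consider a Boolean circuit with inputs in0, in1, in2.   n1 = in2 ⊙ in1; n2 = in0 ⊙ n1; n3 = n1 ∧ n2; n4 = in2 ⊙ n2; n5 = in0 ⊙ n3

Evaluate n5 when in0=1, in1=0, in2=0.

1

n1 = 0 ⊙ 0 = 1
n2 = 1 ⊙ 1 = 1
n3 = 1 ∧ 1 = 1
n5 = 1 ⊙ 1 = 1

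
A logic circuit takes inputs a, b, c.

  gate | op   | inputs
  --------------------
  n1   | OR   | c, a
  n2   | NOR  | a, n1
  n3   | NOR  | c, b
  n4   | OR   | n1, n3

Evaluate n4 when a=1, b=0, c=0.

n1 = 0 OR 1 = 1
n3 = 0 NOR 0 = 1
n4 = 1 OR 1 = 1

1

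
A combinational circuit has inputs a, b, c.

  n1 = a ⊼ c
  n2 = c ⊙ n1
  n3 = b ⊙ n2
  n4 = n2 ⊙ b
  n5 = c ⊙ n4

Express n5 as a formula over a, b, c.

n1 = a ⊼ c
n2 = c ⊙ n1 = c ⊙ (a ⊼ c)
n4 = n2 ⊙ b = (c ⊙ (a ⊼ c)) ⊙ b
n5 = c ⊙ n4 = c ⊙ ((c ⊙ (a ⊼ c)) ⊙ b)

c ⊙ ((c ⊙ (a ⊼ c)) ⊙ b)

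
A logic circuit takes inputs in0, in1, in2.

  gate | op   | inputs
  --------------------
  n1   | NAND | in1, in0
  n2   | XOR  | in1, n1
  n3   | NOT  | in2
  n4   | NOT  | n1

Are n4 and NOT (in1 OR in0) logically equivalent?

No

n1 = in1 NAND in0
n4 = NOT n1 = NOT (in1 NAND in0)
At in0=0, in1=0, in2=0: circuit gives 0, formula gives 1.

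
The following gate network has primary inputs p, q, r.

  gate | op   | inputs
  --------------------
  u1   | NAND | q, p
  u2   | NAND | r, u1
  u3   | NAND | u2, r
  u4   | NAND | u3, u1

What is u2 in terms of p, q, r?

r NAND (q NAND p)

u1 = q NAND p
u2 = r NAND u1 = r NAND (q NAND p)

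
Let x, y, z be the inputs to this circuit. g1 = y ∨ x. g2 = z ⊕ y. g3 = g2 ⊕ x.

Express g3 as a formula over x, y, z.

(z ⊕ y) ⊕ x

g2 = z ⊕ y
g3 = g2 ⊕ x = (z ⊕ y) ⊕ x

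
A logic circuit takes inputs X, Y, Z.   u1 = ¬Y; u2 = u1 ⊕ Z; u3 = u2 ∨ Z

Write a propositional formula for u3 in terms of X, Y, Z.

(¬Y ⊕ Z) ∨ Z

u1 = ¬Y
u2 = u1 ⊕ Z = ¬Y ⊕ Z
u3 = u2 ∨ Z = (¬Y ⊕ Z) ∨ Z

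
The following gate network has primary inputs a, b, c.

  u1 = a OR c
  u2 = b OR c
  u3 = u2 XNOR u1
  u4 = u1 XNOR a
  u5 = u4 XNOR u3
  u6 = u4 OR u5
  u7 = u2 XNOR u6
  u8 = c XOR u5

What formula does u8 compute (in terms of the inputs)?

u1 = a OR c
u2 = b OR c
u3 = u2 XNOR u1 = (b OR c) XNOR (a OR c)
u4 = u1 XNOR a = (a OR c) XNOR a
u5 = u4 XNOR u3 = ((a OR c) XNOR a) XNOR ((b OR c) XNOR (a OR c))
u8 = c XOR u5 = c XOR (((a OR c) XNOR a) XNOR ((b OR c) XNOR (a OR c)))

c XOR (((a OR c) XNOR a) XNOR ((b OR c) XNOR (a OR c)))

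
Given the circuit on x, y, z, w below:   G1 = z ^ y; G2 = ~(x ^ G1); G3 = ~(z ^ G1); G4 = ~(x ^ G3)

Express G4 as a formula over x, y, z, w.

G1 = z ^ y
G3 = ~(z ^ G1) = ~(z ^ (z ^ y))
G4 = ~(x ^ G3) = ~(x ^ (~(z ^ (z ^ y))))

~(x ^ (~(z ^ (z ^ y))))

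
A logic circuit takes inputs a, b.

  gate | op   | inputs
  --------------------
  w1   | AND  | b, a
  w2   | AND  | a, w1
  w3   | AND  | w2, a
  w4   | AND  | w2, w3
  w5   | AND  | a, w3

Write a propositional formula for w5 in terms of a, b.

w1 = b AND a
w2 = a AND w1 = a AND (b AND a)
w3 = w2 AND a = (a AND (b AND a)) AND a
w5 = a AND w3 = a AND ((a AND (b AND a)) AND a)

a AND ((a AND (b AND a)) AND a)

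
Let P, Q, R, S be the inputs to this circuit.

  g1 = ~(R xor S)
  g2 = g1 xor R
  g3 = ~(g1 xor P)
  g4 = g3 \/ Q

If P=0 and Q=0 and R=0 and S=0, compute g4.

g1 = ~(0 xor 0) = 1
g3 = ~(1 xor 0) = 0
g4 = 0 \/ 0 = 0

0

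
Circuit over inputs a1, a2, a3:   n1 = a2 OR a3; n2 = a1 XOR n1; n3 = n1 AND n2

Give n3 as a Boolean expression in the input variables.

(a2 OR a3) AND (a1 XOR (a2 OR a3))

n1 = a2 OR a3
n2 = a1 XOR n1 = a1 XOR (a2 OR a3)
n3 = n1 AND n2 = (a2 OR a3) AND (a1 XOR (a2 OR a3))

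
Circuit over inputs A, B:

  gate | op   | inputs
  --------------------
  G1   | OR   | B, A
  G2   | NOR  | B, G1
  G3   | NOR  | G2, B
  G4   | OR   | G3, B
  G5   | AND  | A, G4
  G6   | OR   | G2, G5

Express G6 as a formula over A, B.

G1 = B OR A
G2 = B NOR G1 = B NOR (B OR A)
G3 = G2 NOR B = (B NOR (B OR A)) NOR B
G4 = G3 OR B = ((B NOR (B OR A)) NOR B) OR B
G5 = A AND G4 = A AND (((B NOR (B OR A)) NOR B) OR B)
G6 = G2 OR G5 = (B NOR (B OR A)) OR (A AND (((B NOR (B OR A)) NOR B) OR B))

(B NOR (B OR A)) OR (A AND (((B NOR (B OR A)) NOR B) OR B))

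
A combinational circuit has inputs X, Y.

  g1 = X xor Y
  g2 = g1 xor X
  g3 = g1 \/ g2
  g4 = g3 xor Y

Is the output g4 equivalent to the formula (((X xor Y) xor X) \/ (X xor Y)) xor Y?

Yes

g1 = X xor Y
g2 = g1 xor X = (X xor Y) xor X
g3 = g1 \/ g2 = (X xor Y) \/ ((X xor Y) xor X)
g4 = g3 xor Y = ((X xor Y) \/ ((X xor Y) xor X)) xor Y
At X=0, Y=0: circuit gives 0, formula gives 0.
At X=1, Y=0: circuit gives 1, formula gives 1.
Agrees on all 4 inputs.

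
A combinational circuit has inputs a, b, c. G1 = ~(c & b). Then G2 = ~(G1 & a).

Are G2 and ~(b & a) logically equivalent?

No

G1 = ~(c & b)
G2 = ~(G1 & a) = ~((~(c & b)) & a)
At a=1, b=0, c=0: circuit gives 0, formula gives 1.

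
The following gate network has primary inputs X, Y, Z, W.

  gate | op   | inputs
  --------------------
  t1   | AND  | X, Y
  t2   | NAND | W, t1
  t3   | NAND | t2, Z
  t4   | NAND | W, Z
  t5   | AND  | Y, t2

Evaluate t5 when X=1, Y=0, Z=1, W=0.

t1 = 1 AND 0 = 0
t2 = 0 NAND 0 = 1
t5 = 0 AND 1 = 0

0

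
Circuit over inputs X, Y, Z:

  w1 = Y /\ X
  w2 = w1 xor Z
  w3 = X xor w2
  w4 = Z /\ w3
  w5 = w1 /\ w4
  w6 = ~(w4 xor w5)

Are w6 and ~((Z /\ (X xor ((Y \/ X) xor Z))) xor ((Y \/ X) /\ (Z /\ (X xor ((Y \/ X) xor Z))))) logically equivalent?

w1 = Y /\ X
w2 = w1 xor Z = (Y /\ X) xor Z
w3 = X xor w2 = X xor ((Y /\ X) xor Z)
w4 = Z /\ w3 = Z /\ (X xor ((Y /\ X) xor Z))
w5 = w1 /\ w4 = (Y /\ X) /\ (Z /\ (X xor ((Y /\ X) xor Z)))
w6 = ~(w4 xor w5) = ~((Z /\ (X xor ((Y /\ X) xor Z))) xor ((Y /\ X) /\ (Z /\ (X xor ((Y /\ X) xor Z)))))
At X=0, Y=1, Z=1: circuit gives 0, formula gives 1.

No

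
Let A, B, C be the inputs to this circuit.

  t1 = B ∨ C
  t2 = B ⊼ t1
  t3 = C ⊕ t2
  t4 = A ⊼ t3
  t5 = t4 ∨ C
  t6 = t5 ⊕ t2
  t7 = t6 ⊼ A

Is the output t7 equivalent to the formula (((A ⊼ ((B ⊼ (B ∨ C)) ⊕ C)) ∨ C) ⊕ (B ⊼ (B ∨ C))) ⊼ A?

Yes

t1 = B ∨ C
t2 = B ⊼ t1 = B ⊼ (B ∨ C)
t3 = C ⊕ t2 = C ⊕ (B ⊼ (B ∨ C))
t4 = A ⊼ t3 = A ⊼ (C ⊕ (B ⊼ (B ∨ C)))
t5 = t4 ∨ C = (A ⊼ (C ⊕ (B ⊼ (B ∨ C)))) ∨ C
t6 = t5 ⊕ t2 = ((A ⊼ (C ⊕ (B ⊼ (B ∨ C)))) ∨ C) ⊕ (B ⊼ (B ∨ C))
t7 = t6 ⊼ A = (((A ⊼ (C ⊕ (B ⊼ (B ∨ C)))) ∨ C) ⊕ (B ⊼ (B ∨ C))) ⊼ A
At A=1, B=0, C=0: circuit gives 0, formula gives 0.
At A=0, B=0, C=0: circuit gives 1, formula gives 1.
Agrees on all 8 inputs.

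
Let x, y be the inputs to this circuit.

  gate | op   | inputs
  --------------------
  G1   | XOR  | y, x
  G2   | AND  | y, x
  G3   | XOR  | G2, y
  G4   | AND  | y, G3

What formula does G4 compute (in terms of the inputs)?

G2 = y AND x
G3 = G2 XOR y = (y AND x) XOR y
G4 = y AND G3 = y AND ((y AND x) XOR y)

y AND ((y AND x) XOR y)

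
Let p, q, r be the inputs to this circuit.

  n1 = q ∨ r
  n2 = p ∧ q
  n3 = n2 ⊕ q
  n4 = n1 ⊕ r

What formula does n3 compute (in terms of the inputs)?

n2 = p ∧ q
n3 = n2 ⊕ q = (p ∧ q) ⊕ q

(p ∧ q) ⊕ q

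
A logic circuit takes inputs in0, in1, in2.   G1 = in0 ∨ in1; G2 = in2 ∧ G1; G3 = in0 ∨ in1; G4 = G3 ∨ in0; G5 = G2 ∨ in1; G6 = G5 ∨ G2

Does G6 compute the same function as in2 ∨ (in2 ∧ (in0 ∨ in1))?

No

G1 = in0 ∨ in1
G2 = in2 ∧ G1 = in2 ∧ (in0 ∨ in1)
G5 = G2 ∨ in1 = (in2 ∧ (in0 ∨ in1)) ∨ in1
G6 = G5 ∨ G2 = ((in2 ∧ (in0 ∨ in1)) ∨ in1) ∨ (in2 ∧ (in0 ∨ in1))
At in0=0, in1=0, in2=1: circuit gives 0, formula gives 1.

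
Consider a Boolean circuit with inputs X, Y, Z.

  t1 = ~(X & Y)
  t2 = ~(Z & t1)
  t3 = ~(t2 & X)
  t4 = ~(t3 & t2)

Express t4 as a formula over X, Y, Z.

t1 = ~(X & Y)
t2 = ~(Z & t1) = ~(Z & (~(X & Y)))
t3 = ~(t2 & X) = ~((~(Z & (~(X & Y)))) & X)
t4 = ~(t3 & t2) = ~((~((~(Z & (~(X & Y)))) & X)) & (~(Z & (~(X & Y)))))

~((~((~(Z & (~(X & Y)))) & X)) & (~(Z & (~(X & Y)))))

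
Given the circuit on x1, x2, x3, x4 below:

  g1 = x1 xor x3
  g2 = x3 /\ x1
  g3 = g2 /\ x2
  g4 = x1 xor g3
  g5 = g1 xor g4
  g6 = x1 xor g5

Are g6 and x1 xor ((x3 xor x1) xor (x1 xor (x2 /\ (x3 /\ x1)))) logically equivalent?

Yes

g1 = x1 xor x3
g2 = x3 /\ x1
g3 = g2 /\ x2 = (x3 /\ x1) /\ x2
g4 = x1 xor g3 = x1 xor ((x3 /\ x1) /\ x2)
g5 = g1 xor g4 = (x1 xor x3) xor (x1 xor ((x3 /\ x1) /\ x2))
g6 = x1 xor g5 = x1 xor ((x1 xor x3) xor (x1 xor ((x3 /\ x1) /\ x2)))
At x1=0, x2=0, x3=0, x4=0: circuit gives 0, formula gives 0.
At x1=0, x2=0, x3=1, x4=0: circuit gives 1, formula gives 1.
Agrees on all 16 inputs.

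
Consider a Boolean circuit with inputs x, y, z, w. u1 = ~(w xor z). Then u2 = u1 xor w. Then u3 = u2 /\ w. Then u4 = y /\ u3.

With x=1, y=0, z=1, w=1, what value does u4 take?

u1 = ~(1 xor 1) = 1
u2 = 1 xor 1 = 0
u3 = 0 /\ 1 = 0
u4 = 0 /\ 0 = 0

0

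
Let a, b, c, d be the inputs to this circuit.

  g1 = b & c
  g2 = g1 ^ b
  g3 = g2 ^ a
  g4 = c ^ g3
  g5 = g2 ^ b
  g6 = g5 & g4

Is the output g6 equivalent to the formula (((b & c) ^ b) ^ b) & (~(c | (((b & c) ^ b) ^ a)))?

g1 = b & c
g2 = g1 ^ b = (b & c) ^ b
g3 = g2 ^ a = ((b & c) ^ b) ^ a
g4 = c ^ g3 = c ^ (((b & c) ^ b) ^ a)
g5 = g2 ^ b = ((b & c) ^ b) ^ b
g6 = g5 & g4 = (((b & c) ^ b) ^ b) & (c ^ (((b & c) ^ b) ^ a))
At a=0, b=1, c=1, d=0: circuit gives 1, formula gives 0.

No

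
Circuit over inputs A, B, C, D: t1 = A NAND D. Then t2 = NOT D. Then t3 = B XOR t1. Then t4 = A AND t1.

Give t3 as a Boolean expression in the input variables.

t1 = A NAND D
t3 = B XOR t1 = B XOR (A NAND D)

B XOR (A NAND D)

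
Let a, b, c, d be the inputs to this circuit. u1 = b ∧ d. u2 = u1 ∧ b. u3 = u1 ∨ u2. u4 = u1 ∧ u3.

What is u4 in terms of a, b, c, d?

(b ∧ d) ∧ ((b ∧ d) ∨ ((b ∧ d) ∧ b))

u1 = b ∧ d
u2 = u1 ∧ b = (b ∧ d) ∧ b
u3 = u1 ∨ u2 = (b ∧ d) ∨ ((b ∧ d) ∧ b)
u4 = u1 ∧ u3 = (b ∧ d) ∧ ((b ∧ d) ∨ ((b ∧ d) ∧ b))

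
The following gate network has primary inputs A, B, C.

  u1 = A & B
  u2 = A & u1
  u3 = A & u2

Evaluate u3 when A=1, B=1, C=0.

1

u1 = 1 & 1 = 1
u2 = 1 & 1 = 1
u3 = 1 & 1 = 1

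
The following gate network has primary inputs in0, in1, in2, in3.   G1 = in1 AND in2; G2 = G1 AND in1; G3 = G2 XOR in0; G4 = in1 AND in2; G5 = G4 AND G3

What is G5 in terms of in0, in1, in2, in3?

(in1 AND in2) AND (((in1 AND in2) AND in1) XOR in0)

G1 = in1 AND in2
G2 = G1 AND in1 = (in1 AND in2) AND in1
G3 = G2 XOR in0 = ((in1 AND in2) AND in1) XOR in0
G4 = in1 AND in2
G5 = G4 AND G3 = (in1 AND in2) AND (((in1 AND in2) AND in1) XOR in0)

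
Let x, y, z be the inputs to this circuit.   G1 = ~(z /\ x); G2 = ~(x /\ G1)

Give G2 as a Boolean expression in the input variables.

~(x /\ (~(z /\ x)))

G1 = ~(z /\ x)
G2 = ~(x /\ G1) = ~(x /\ (~(z /\ x)))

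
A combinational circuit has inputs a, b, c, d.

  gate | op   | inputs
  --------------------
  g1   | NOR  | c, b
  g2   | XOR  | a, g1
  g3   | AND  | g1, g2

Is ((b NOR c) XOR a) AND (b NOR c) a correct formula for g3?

g1 = c NOR b
g2 = a XOR g1 = a XOR (c NOR b)
g3 = g1 AND g2 = (c NOR b) AND (a XOR (c NOR b))
At a=0, b=0, c=1, d=0: circuit gives 0, formula gives 0.
At a=0, b=0, c=0, d=0: circuit gives 1, formula gives 1.
Agrees on all 16 inputs.

Yes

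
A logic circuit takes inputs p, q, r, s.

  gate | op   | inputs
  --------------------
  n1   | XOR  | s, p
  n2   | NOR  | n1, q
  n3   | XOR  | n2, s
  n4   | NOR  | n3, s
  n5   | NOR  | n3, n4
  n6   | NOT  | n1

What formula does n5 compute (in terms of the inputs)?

n1 = s XOR p
n2 = n1 NOR q = (s XOR p) NOR q
n3 = n2 XOR s = ((s XOR p) NOR q) XOR s
n4 = n3 NOR s = (((s XOR p) NOR q) XOR s) NOR s
n5 = n3 NOR n4 = (((s XOR p) NOR q) XOR s) NOR ((((s XOR p) NOR q) XOR s) NOR s)

(((s XOR p) NOR q) XOR s) NOR ((((s XOR p) NOR q) XOR s) NOR s)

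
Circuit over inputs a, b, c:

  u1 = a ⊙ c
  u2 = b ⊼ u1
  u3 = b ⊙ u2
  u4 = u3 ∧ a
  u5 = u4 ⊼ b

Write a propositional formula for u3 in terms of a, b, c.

b ⊙ (b ⊼ (a ⊙ c))

u1 = a ⊙ c
u2 = b ⊼ u1 = b ⊼ (a ⊙ c)
u3 = b ⊙ u2 = b ⊙ (b ⊼ (a ⊙ c))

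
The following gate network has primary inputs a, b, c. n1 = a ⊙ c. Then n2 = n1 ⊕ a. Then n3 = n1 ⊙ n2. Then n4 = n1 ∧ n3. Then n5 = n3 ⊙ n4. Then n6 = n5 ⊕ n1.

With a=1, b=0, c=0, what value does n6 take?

n1 = 1 ⊙ 0 = 0
n2 = 0 ⊕ 1 = 1
n3 = 0 ⊙ 1 = 0
n4 = 0 ∧ 0 = 0
n5 = 0 ⊙ 0 = 1
n6 = 1 ⊕ 0 = 1

1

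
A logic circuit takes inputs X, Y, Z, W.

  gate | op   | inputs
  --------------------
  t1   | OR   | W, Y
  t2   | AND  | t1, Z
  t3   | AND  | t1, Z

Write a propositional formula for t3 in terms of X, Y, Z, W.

(W OR Y) AND Z

t1 = W OR Y
t3 = t1 AND Z = (W OR Y) AND Z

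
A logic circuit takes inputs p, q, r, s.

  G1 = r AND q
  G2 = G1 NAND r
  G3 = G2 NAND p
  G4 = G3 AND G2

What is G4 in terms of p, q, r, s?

(((r AND q) NAND r) NAND p) AND ((r AND q) NAND r)

G1 = r AND q
G2 = G1 NAND r = (r AND q) NAND r
G3 = G2 NAND p = ((r AND q) NAND r) NAND p
G4 = G3 AND G2 = (((r AND q) NAND r) NAND p) AND ((r AND q) NAND r)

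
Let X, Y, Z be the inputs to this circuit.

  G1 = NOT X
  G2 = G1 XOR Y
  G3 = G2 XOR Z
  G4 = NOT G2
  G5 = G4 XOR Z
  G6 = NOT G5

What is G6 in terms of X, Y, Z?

G1 = NOT X
G2 = G1 XOR Y = NOT X XOR Y
G4 = NOT G2 = NOT (NOT X XOR Y)
G5 = G4 XOR Z = NOT (NOT X XOR Y) XOR Z
G6 = NOT G5 = NOT (NOT (NOT X XOR Y) XOR Z)

NOT (NOT (NOT X XOR Y) XOR Z)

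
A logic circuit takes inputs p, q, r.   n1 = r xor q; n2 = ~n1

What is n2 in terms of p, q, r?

~(r xor q)

n1 = r xor q
n2 = ~n1 = ~(r xor q)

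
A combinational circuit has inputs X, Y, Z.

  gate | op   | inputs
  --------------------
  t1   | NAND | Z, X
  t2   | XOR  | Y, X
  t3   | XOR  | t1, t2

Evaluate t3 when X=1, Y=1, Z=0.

1

t1 = 0 NAND 1 = 1
t2 = 1 XOR 1 = 0
t3 = 1 XOR 0 = 1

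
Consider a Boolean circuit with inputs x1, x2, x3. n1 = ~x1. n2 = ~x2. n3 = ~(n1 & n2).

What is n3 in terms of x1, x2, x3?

n1 = ~x1
n2 = ~x2
n3 = ~(n1 & n2) = ~(~x1 & ~x2)

~(~x1 & ~x2)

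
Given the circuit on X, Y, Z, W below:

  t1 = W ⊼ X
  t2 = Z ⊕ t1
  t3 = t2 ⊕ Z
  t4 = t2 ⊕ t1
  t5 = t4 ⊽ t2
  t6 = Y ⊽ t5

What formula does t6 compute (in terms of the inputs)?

Y ⊽ (((Z ⊕ (W ⊼ X)) ⊕ (W ⊼ X)) ⊽ (Z ⊕ (W ⊼ X)))

t1 = W ⊼ X
t2 = Z ⊕ t1 = Z ⊕ (W ⊼ X)
t4 = t2 ⊕ t1 = (Z ⊕ (W ⊼ X)) ⊕ (W ⊼ X)
t5 = t4 ⊽ t2 = ((Z ⊕ (W ⊼ X)) ⊕ (W ⊼ X)) ⊽ (Z ⊕ (W ⊼ X))
t6 = Y ⊽ t5 = Y ⊽ (((Z ⊕ (W ⊼ X)) ⊕ (W ⊼ X)) ⊽ (Z ⊕ (W ⊼ X)))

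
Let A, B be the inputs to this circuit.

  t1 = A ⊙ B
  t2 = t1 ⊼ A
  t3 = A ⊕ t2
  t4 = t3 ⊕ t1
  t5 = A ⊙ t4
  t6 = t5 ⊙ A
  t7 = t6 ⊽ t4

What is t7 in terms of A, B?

((A ⊙ ((A ⊕ ((A ⊙ B) ⊼ A)) ⊕ (A ⊙ B))) ⊙ A) ⊽ ((A ⊕ ((A ⊙ B) ⊼ A)) ⊕ (A ⊙ B))

t1 = A ⊙ B
t2 = t1 ⊼ A = (A ⊙ B) ⊼ A
t3 = A ⊕ t2 = A ⊕ ((A ⊙ B) ⊼ A)
t4 = t3 ⊕ t1 = (A ⊕ ((A ⊙ B) ⊼ A)) ⊕ (A ⊙ B)
t5 = A ⊙ t4 = A ⊙ ((A ⊕ ((A ⊙ B) ⊼ A)) ⊕ (A ⊙ B))
t6 = t5 ⊙ A = (A ⊙ ((A ⊕ ((A ⊙ B) ⊼ A)) ⊕ (A ⊙ B))) ⊙ A
t7 = t6 ⊽ t4 = ((A ⊙ ((A ⊕ ((A ⊙ B) ⊼ A)) ⊕ (A ⊙ B))) ⊙ A) ⊽ ((A ⊕ ((A ⊙ B) ⊼ A)) ⊕ (A ⊙ B))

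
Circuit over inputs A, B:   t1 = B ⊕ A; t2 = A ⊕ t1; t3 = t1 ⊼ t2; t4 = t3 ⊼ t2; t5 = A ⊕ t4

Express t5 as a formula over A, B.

t1 = B ⊕ A
t2 = A ⊕ t1 = A ⊕ (B ⊕ A)
t3 = t1 ⊼ t2 = (B ⊕ A) ⊼ (A ⊕ (B ⊕ A))
t4 = t3 ⊼ t2 = ((B ⊕ A) ⊼ (A ⊕ (B ⊕ A))) ⊼ (A ⊕ (B ⊕ A))
t5 = A ⊕ t4 = A ⊕ (((B ⊕ A) ⊼ (A ⊕ (B ⊕ A))) ⊼ (A ⊕ (B ⊕ A)))

A ⊕ (((B ⊕ A) ⊼ (A ⊕ (B ⊕ A))) ⊼ (A ⊕ (B ⊕ A)))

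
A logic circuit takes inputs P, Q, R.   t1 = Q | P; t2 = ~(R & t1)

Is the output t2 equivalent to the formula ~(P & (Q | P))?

t1 = Q | P
t2 = ~(R & t1) = ~(R & (Q | P))
At P=0, Q=1, R=1: circuit gives 0, formula gives 1.

No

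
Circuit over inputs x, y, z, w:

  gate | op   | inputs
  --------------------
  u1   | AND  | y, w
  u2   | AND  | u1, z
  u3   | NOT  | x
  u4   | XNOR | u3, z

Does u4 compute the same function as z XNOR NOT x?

u3 = NOT x
u4 = u3 XNOR z = NOT x XNOR z
At x=0, y=0, z=0, w=0: circuit gives 0, formula gives 0.
At x=0, y=0, z=1, w=0: circuit gives 1, formula gives 1.
Agrees on all 16 inputs.

Yes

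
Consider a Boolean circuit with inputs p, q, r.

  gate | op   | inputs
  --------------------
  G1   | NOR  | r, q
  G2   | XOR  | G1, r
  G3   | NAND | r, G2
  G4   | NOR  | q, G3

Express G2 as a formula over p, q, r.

G1 = r NOR q
G2 = G1 XOR r = (r NOR q) XOR r

(r NOR q) XOR r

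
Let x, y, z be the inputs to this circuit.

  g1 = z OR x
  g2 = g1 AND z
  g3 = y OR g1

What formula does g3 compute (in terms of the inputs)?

g1 = z OR x
g3 = y OR g1 = y OR (z OR x)

y OR (z OR x)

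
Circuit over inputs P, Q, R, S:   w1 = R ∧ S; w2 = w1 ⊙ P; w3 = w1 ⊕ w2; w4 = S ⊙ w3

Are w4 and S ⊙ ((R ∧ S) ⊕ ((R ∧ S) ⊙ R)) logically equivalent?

No

w1 = R ∧ S
w2 = w1 ⊙ P = (R ∧ S) ⊙ P
w3 = w1 ⊕ w2 = (R ∧ S) ⊕ ((R ∧ S) ⊙ P)
w4 = S ⊙ w3 = S ⊙ ((R ∧ S) ⊕ ((R ∧ S) ⊙ P))
At P=0, Q=0, R=1, S=0: circuit gives 0, formula gives 1.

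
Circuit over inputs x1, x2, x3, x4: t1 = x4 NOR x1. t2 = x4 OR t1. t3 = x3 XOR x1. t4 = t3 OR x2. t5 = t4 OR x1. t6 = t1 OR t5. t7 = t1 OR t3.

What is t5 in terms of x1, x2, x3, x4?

((x3 XOR x1) OR x2) OR x1

t3 = x3 XOR x1
t4 = t3 OR x2 = (x3 XOR x1) OR x2
t5 = t4 OR x1 = ((x3 XOR x1) OR x2) OR x1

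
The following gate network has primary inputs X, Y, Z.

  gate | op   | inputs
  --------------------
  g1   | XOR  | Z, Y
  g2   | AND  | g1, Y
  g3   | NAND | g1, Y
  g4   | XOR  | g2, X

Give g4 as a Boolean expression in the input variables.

((Z XOR Y) AND Y) XOR X

g1 = Z XOR Y
g2 = g1 AND Y = (Z XOR Y) AND Y
g4 = g2 XOR X = ((Z XOR Y) AND Y) XOR X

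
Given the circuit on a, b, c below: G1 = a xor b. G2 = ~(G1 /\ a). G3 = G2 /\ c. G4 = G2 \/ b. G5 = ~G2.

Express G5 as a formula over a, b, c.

G1 = a xor b
G2 = ~(G1 /\ a) = ~((a xor b) /\ a)
G5 = ~G2 = ~(~((a xor b) /\ a))

~(~((a xor b) /\ a))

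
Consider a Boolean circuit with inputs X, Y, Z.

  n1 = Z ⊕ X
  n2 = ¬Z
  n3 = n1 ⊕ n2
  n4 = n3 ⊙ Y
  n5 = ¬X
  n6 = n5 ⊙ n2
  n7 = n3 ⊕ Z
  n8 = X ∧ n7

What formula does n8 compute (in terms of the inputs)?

n1 = Z ⊕ X
n2 = ¬Z
n3 = n1 ⊕ n2 = (Z ⊕ X) ⊕ ¬Z
n7 = n3 ⊕ Z = ((Z ⊕ X) ⊕ ¬Z) ⊕ Z
n8 = X ∧ n7 = X ∧ (((Z ⊕ X) ⊕ ¬Z) ⊕ Z)

X ∧ (((Z ⊕ X) ⊕ ¬Z) ⊕ Z)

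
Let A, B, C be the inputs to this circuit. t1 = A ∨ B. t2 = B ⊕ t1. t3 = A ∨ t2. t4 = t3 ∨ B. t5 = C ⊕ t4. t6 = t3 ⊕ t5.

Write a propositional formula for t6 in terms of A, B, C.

t1 = A ∨ B
t2 = B ⊕ t1 = B ⊕ (A ∨ B)
t3 = A ∨ t2 = A ∨ (B ⊕ (A ∨ B))
t4 = t3 ∨ B = (A ∨ (B ⊕ (A ∨ B))) ∨ B
t5 = C ⊕ t4 = C ⊕ ((A ∨ (B ⊕ (A ∨ B))) ∨ B)
t6 = t3 ⊕ t5 = (A ∨ (B ⊕ (A ∨ B))) ⊕ (C ⊕ ((A ∨ (B ⊕ (A ∨ B))) ∨ B))

(A ∨ (B ⊕ (A ∨ B))) ⊕ (C ⊕ ((A ∨ (B ⊕ (A ∨ B))) ∨ B))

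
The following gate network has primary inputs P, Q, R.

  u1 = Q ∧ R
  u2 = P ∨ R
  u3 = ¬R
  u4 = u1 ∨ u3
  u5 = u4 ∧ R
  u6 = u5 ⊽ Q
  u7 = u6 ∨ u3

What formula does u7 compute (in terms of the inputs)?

u1 = Q ∧ R
u3 = ¬R
u4 = u1 ∨ u3 = (Q ∧ R) ∨ ¬R
u5 = u4 ∧ R = ((Q ∧ R) ∨ ¬R) ∧ R
u6 = u5 ⊽ Q = (((Q ∧ R) ∨ ¬R) ∧ R) ⊽ Q
u7 = u6 ∨ u3 = ((((Q ∧ R) ∨ ¬R) ∧ R) ⊽ Q) ∨ ¬R

((((Q ∧ R) ∨ ¬R) ∧ R) ⊽ Q) ∨ ¬R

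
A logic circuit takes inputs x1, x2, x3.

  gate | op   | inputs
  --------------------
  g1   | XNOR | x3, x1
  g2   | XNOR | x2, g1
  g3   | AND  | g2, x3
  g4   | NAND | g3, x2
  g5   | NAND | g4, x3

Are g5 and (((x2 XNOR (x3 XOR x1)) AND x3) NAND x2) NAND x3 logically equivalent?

g1 = x3 XNOR x1
g2 = x2 XNOR g1 = x2 XNOR (x3 XNOR x1)
g3 = g2 AND x3 = (x2 XNOR (x3 XNOR x1)) AND x3
g4 = g3 NAND x2 = ((x2 XNOR (x3 XNOR x1)) AND x3) NAND x2
g5 = g4 NAND x3 = (((x2 XNOR (x3 XNOR x1)) AND x3) NAND x2) NAND x3
At x1=0, x2=1, x3=1: circuit gives 0, formula gives 1.

No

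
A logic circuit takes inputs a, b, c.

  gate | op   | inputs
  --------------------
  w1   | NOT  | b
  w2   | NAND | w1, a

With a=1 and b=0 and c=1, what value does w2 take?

0

w1 = NOT 0 = 1
w2 = 1 NAND 1 = 0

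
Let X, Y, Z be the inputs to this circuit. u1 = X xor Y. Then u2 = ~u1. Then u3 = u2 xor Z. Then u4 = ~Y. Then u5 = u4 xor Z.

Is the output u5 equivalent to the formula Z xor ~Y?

u4 = ~Y
u5 = u4 xor Z = ~Y xor Z
At X=0, Y=0, Z=1: circuit gives 0, formula gives 0.
At X=0, Y=0, Z=0: circuit gives 1, formula gives 1.
Agrees on all 8 inputs.

Yes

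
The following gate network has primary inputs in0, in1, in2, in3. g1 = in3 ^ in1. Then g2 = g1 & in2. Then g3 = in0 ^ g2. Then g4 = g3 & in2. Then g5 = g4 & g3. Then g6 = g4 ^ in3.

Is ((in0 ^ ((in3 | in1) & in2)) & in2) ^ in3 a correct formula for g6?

g1 = in3 ^ in1
g2 = g1 & in2 = (in3 ^ in1) & in2
g3 = in0 ^ g2 = in0 ^ ((in3 ^ in1) & in2)
g4 = g3 & in2 = (in0 ^ ((in3 ^ in1) & in2)) & in2
g6 = g4 ^ in3 = ((in0 ^ ((in3 ^ in1) & in2)) & in2) ^ in3
At in0=0, in1=1, in2=1, in3=1: circuit gives 1, formula gives 0.

No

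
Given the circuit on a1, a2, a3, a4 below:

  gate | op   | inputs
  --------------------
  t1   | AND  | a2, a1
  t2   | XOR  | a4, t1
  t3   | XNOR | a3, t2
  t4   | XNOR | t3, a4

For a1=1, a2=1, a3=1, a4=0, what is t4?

t1 = 1 AND 1 = 1
t2 = 0 XOR 1 = 1
t3 = 1 XNOR 1 = 1
t4 = 1 XNOR 0 = 0

0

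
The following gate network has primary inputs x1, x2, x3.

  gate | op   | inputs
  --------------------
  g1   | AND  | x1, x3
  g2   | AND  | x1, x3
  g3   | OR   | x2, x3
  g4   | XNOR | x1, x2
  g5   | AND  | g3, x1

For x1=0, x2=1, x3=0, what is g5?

g3 = 1 OR 0 = 1
g5 = 1 AND 0 = 0

0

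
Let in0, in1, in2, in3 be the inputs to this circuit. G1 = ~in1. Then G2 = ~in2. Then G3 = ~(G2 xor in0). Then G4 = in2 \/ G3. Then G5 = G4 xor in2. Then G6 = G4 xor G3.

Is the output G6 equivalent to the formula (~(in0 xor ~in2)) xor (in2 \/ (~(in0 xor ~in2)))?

G2 = ~in2
G3 = ~(G2 xor in0) = ~(~in2 xor in0)
G4 = in2 \/ G3 = in2 \/ (~(~in2 xor in0))
G6 = G4 xor G3 = (in2 \/ (~(~in2 xor in0))) xor (~(~in2 xor in0))
At in0=0, in1=0, in2=0, in3=0: circuit gives 0, formula gives 0.
At in0=1, in1=0, in2=1, in3=0: circuit gives 1, formula gives 1.
Agrees on all 16 inputs.

Yes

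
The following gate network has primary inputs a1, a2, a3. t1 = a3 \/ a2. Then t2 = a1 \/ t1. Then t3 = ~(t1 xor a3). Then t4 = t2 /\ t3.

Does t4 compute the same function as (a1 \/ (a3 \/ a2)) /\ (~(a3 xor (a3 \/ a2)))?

Yes

t1 = a3 \/ a2
t2 = a1 \/ t1 = a1 \/ (a3 \/ a2)
t3 = ~(t1 xor a3) = ~((a3 \/ a2) xor a3)
t4 = t2 /\ t3 = (a1 \/ (a3 \/ a2)) /\ (~((a3 \/ a2) xor a3))
At a1=0, a2=0, a3=0: circuit gives 0, formula gives 0.
At a1=0, a2=0, a3=1: circuit gives 1, formula gives 1.
Agrees on all 8 inputs.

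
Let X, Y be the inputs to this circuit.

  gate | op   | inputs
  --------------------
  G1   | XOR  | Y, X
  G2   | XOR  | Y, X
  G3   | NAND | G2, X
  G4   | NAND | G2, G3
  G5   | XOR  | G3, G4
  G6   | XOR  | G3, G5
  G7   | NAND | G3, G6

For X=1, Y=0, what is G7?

1

G2 = 0 XOR 1 = 1
G3 = 1 NAND 1 = 0
G4 = 1 NAND 0 = 1
G5 = 0 XOR 1 = 1
G6 = 0 XOR 1 = 1
G7 = 0 NAND 1 = 1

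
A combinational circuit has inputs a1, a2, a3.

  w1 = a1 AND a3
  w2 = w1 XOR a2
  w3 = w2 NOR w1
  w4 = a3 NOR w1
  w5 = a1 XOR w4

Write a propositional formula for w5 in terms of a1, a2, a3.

w1 = a1 AND a3
w4 = a3 NOR w1 = a3 NOR (a1 AND a3)
w5 = a1 XOR w4 = a1 XOR (a3 NOR (a1 AND a3))

a1 XOR (a3 NOR (a1 AND a3))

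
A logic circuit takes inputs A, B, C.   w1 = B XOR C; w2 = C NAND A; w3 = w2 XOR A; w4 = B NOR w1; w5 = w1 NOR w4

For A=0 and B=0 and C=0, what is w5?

0

w1 = 0 XOR 0 = 0
w4 = 0 NOR 0 = 1
w5 = 0 NOR 1 = 0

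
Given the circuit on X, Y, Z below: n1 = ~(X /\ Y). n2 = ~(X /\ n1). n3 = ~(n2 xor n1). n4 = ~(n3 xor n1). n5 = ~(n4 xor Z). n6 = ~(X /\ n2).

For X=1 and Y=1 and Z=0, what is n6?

0

n1 = ~(1 /\ 1) = 0
n2 = ~(1 /\ 0) = 1
n6 = ~(1 /\ 1) = 0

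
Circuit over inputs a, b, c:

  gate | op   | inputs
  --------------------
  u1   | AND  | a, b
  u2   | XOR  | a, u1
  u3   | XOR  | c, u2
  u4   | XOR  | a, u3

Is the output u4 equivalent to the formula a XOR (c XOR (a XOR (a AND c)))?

No

u1 = a AND b
u2 = a XOR u1 = a XOR (a AND b)
u3 = c XOR u2 = c XOR (a XOR (a AND b))
u4 = a XOR u3 = a XOR (c XOR (a XOR (a AND b)))
At a=1, b=0, c=1: circuit gives 1, formula gives 0.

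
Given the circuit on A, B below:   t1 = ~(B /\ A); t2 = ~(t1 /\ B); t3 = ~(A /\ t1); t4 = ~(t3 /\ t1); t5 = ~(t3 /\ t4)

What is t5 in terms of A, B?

t1 = ~(B /\ A)
t3 = ~(A /\ t1) = ~(A /\ (~(B /\ A)))
t4 = ~(t3 /\ t1) = ~((~(A /\ (~(B /\ A)))) /\ (~(B /\ A)))
t5 = ~(t3 /\ t4) = ~((~(A /\ (~(B /\ A)))) /\ (~((~(A /\ (~(B /\ A)))) /\ (~(B /\ A)))))

~((~(A /\ (~(B /\ A)))) /\ (~((~(A /\ (~(B /\ A)))) /\ (~(B /\ A)))))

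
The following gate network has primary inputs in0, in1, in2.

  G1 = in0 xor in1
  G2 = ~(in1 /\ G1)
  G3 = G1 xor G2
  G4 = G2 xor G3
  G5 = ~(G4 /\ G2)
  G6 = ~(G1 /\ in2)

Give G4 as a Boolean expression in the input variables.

(~(in1 /\ (in0 xor in1))) xor ((in0 xor in1) xor (~(in1 /\ (in0 xor in1))))

G1 = in0 xor in1
G2 = ~(in1 /\ G1) = ~(in1 /\ (in0 xor in1))
G3 = G1 xor G2 = (in0 xor in1) xor (~(in1 /\ (in0 xor in1)))
G4 = G2 xor G3 = (~(in1 /\ (in0 xor in1))) xor ((in0 xor in1) xor (~(in1 /\ (in0 xor in1))))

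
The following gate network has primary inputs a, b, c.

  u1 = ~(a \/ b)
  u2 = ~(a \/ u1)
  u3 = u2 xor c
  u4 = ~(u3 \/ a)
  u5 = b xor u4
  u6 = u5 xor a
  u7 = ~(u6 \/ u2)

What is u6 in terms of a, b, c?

(b xor (~(((~(a \/ (~(a \/ b)))) xor c) \/ a))) xor a

u1 = ~(a \/ b)
u2 = ~(a \/ u1) = ~(a \/ (~(a \/ b)))
u3 = u2 xor c = (~(a \/ (~(a \/ b)))) xor c
u4 = ~(u3 \/ a) = ~(((~(a \/ (~(a \/ b)))) xor c) \/ a)
u5 = b xor u4 = b xor (~(((~(a \/ (~(a \/ b)))) xor c) \/ a))
u6 = u5 xor a = (b xor (~(((~(a \/ (~(a \/ b)))) xor c) \/ a))) xor a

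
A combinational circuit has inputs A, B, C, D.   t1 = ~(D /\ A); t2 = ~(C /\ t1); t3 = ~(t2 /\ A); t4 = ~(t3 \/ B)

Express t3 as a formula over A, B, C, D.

~((~(C /\ (~(D /\ A)))) /\ A)

t1 = ~(D /\ A)
t2 = ~(C /\ t1) = ~(C /\ (~(D /\ A)))
t3 = ~(t2 /\ A) = ~((~(C /\ (~(D /\ A)))) /\ A)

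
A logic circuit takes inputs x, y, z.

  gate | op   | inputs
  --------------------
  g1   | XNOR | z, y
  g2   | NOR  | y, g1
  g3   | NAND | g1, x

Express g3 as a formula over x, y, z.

g1 = z XNOR y
g3 = g1 NAND x = (z XNOR y) NAND x

(z XNOR y) NAND x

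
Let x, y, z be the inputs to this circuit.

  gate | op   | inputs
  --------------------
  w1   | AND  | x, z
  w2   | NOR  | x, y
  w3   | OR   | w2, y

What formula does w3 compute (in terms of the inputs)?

w2 = x NOR y
w3 = w2 OR y = (x NOR y) OR y

(x NOR y) OR y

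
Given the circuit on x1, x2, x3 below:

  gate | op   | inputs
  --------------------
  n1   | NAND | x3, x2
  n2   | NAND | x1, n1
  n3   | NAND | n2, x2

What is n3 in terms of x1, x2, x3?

(x1 NAND (x3 NAND x2)) NAND x2

n1 = x3 NAND x2
n2 = x1 NAND n1 = x1 NAND (x3 NAND x2)
n3 = n2 NAND x2 = (x1 NAND (x3 NAND x2)) NAND x2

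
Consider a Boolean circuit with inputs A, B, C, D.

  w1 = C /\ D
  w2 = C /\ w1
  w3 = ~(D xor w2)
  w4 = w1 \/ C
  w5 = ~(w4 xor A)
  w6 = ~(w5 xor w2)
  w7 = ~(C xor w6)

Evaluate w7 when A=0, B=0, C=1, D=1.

w1 = 1 /\ 1 = 1
w2 = 1 /\ 1 = 1
w4 = 1 \/ 1 = 1
w5 = ~(1 xor 0) = 0
w6 = ~(0 xor 1) = 0
w7 = ~(1 xor 0) = 0

0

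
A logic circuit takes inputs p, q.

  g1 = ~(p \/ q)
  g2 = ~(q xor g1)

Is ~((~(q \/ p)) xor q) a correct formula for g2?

g1 = ~(p \/ q)
g2 = ~(q xor g1) = ~(q xor (~(p \/ q)))
At p=0, q=0: circuit gives 0, formula gives 0.
At p=1, q=0: circuit gives 1, formula gives 1.
Agrees on all 4 inputs.

Yes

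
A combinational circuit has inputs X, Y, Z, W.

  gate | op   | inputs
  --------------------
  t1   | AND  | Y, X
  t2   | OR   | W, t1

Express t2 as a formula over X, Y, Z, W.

t1 = Y AND X
t2 = W OR t1 = W OR (Y AND X)

W OR (Y AND X)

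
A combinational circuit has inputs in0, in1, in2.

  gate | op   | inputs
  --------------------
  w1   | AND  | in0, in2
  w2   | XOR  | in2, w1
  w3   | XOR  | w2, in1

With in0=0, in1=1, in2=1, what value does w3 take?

0

w1 = 0 AND 1 = 0
w2 = 1 XOR 0 = 1
w3 = 1 XOR 1 = 0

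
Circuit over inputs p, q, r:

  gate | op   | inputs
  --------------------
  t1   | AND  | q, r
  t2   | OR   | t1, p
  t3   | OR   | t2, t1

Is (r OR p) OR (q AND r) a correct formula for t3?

t1 = q AND r
t2 = t1 OR p = (q AND r) OR p
t3 = t2 OR t1 = ((q AND r) OR p) OR (q AND r)
At p=0, q=0, r=1: circuit gives 0, formula gives 1.

No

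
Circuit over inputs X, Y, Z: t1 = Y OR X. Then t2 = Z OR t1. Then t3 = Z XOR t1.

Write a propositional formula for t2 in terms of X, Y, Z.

Z OR (Y OR X)

t1 = Y OR X
t2 = Z OR t1 = Z OR (Y OR X)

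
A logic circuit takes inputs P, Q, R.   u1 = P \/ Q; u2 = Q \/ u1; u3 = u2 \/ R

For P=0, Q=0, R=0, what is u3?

0

u1 = 0 \/ 0 = 0
u2 = 0 \/ 0 = 0
u3 = 0 \/ 0 = 0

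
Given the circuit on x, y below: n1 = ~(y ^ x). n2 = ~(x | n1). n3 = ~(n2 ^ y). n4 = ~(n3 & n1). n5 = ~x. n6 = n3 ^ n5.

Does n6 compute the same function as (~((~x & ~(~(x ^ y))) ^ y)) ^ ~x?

n1 = ~(y ^ x)
n2 = ~(x | n1) = ~(x | (~(y ^ x)))
n3 = ~(n2 ^ y) = ~((~(x | (~(y ^ x)))) ^ y)
n5 = ~x
n6 = n3 ^ n5 = (~((~(x | (~(y ^ x)))) ^ y)) ^ ~x
At x=0, y=0: circuit gives 0, formula gives 0.
At x=1, y=0: circuit gives 1, formula gives 1.
Agrees on all 4 inputs.

Yes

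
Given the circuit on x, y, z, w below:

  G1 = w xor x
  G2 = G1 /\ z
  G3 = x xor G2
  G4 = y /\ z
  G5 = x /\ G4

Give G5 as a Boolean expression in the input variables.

G4 = y /\ z
G5 = x /\ G4 = x /\ (y /\ z)

x /\ (y /\ z)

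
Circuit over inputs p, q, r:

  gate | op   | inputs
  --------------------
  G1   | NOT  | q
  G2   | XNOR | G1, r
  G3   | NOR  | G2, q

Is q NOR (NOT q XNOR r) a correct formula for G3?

G1 = NOT q
G2 = G1 XNOR r = NOT q XNOR r
G3 = G2 NOR q = (NOT q XNOR r) NOR q
At p=0, q=0, r=1: circuit gives 0, formula gives 0.
At p=0, q=0, r=0: circuit gives 1, formula gives 1.
Agrees on all 8 inputs.

Yes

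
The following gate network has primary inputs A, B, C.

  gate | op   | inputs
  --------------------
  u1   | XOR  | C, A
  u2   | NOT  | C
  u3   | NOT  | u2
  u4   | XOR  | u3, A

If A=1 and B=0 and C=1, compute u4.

u2 = NOT 1 = 0
u3 = NOT 0 = 1
u4 = 1 XOR 1 = 0

0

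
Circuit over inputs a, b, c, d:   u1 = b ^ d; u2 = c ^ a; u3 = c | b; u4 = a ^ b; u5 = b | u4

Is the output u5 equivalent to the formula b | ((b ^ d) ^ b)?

u4 = a ^ b
u5 = b | u4 = b | (a ^ b)
At a=0, b=0, c=0, d=1: circuit gives 0, formula gives 1.

No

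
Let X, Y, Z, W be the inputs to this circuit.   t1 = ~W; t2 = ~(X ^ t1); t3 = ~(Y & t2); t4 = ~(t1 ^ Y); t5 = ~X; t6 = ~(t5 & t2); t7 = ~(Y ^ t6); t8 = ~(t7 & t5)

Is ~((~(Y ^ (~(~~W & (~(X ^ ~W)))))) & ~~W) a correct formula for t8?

No

t1 = ~W
t2 = ~(X ^ t1) = ~(X ^ ~W)
t5 = ~X
t6 = ~(t5 & t2) = ~(~X & (~(X ^ ~W)))
t7 = ~(Y ^ t6) = ~(Y ^ (~(~X & (~(X ^ ~W)))))
t8 = ~(t7 & t5) = ~((~(Y ^ (~(~X & (~(X ^ ~W)))))) & ~X)
At X=0, Y=1, Z=0, W=0: circuit gives 0, formula gives 1.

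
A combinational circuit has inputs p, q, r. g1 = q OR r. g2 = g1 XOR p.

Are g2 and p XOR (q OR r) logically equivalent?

g1 = q OR r
g2 = g1 XOR p = (q OR r) XOR p
At p=0, q=0, r=0: circuit gives 0, formula gives 0.
At p=0, q=0, r=1: circuit gives 1, formula gives 1.
Agrees on all 8 inputs.

Yes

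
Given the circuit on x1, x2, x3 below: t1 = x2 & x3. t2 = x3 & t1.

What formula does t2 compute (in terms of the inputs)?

x3 & (x2 & x3)

t1 = x2 & x3
t2 = x3 & t1 = x3 & (x2 & x3)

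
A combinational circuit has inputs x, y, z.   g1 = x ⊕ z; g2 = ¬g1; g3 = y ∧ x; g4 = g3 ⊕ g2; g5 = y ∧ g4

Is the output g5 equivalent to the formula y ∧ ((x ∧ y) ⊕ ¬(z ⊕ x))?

g1 = x ⊕ z
g2 = ¬g1 = ¬(x ⊕ z)
g3 = y ∧ x
g4 = g3 ⊕ g2 = (y ∧ x) ⊕ ¬(x ⊕ z)
g5 = y ∧ g4 = y ∧ ((y ∧ x) ⊕ ¬(x ⊕ z))
At x=0, y=0, z=0: circuit gives 0, formula gives 0.
At x=0, y=1, z=0: circuit gives 1, formula gives 1.
Agrees on all 8 inputs.

Yes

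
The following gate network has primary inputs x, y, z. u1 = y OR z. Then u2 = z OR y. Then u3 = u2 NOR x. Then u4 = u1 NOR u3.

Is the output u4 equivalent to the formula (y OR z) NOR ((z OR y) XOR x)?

u1 = y OR z
u2 = z OR y
u3 = u2 NOR x = (z OR y) NOR x
u4 = u1 NOR u3 = (y OR z) NOR ((z OR y) NOR x)
At x=0, y=0, z=0: circuit gives 0, formula gives 1.

No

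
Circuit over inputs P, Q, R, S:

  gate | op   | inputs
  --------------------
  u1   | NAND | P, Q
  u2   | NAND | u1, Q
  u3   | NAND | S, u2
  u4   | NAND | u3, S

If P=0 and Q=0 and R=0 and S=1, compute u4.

1

u1 = 0 NAND 0 = 1
u2 = 1 NAND 0 = 1
u3 = 1 NAND 1 = 0
u4 = 0 NAND 1 = 1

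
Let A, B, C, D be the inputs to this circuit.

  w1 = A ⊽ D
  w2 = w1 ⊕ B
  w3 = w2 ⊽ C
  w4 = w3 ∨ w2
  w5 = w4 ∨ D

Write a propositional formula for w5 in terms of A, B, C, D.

((((A ⊽ D) ⊕ B) ⊽ C) ∨ ((A ⊽ D) ⊕ B)) ∨ D

w1 = A ⊽ D
w2 = w1 ⊕ B = (A ⊽ D) ⊕ B
w3 = w2 ⊽ C = ((A ⊽ D) ⊕ B) ⊽ C
w4 = w3 ∨ w2 = (((A ⊽ D) ⊕ B) ⊽ C) ∨ ((A ⊽ D) ⊕ B)
w5 = w4 ∨ D = ((((A ⊽ D) ⊕ B) ⊽ C) ∨ ((A ⊽ D) ⊕ B)) ∨ D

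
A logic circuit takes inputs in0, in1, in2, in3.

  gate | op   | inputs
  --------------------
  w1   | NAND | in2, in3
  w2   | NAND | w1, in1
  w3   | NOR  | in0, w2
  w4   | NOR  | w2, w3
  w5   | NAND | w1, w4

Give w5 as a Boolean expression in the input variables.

(in2 NAND in3) NAND (((in2 NAND in3) NAND in1) NOR (in0 NOR ((in2 NAND in3) NAND in1)))

w1 = in2 NAND in3
w2 = w1 NAND in1 = (in2 NAND in3) NAND in1
w3 = in0 NOR w2 = in0 NOR ((in2 NAND in3) NAND in1)
w4 = w2 NOR w3 = ((in2 NAND in3) NAND in1) NOR (in0 NOR ((in2 NAND in3) NAND in1))
w5 = w1 NAND w4 = (in2 NAND in3) NAND (((in2 NAND in3) NAND in1) NOR (in0 NOR ((in2 NAND in3) NAND in1)))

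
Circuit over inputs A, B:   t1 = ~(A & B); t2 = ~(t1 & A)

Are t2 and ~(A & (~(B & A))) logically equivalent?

t1 = ~(A & B)
t2 = ~(t1 & A) = ~((~(A & B)) & A)
At A=1, B=0: circuit gives 0, formula gives 0.
At A=0, B=0: circuit gives 1, formula gives 1.
Agrees on all 4 inputs.

Yes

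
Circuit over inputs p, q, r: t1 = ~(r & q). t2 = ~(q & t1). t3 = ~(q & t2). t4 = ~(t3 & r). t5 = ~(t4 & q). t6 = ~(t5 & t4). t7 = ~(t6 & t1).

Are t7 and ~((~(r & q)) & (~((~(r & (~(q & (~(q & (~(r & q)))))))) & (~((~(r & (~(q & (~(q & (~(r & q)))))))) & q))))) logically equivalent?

t1 = ~(r & q)
t2 = ~(q & t1) = ~(q & (~(r & q)))
t3 = ~(q & t2) = ~(q & (~(q & (~(r & q)))))
t4 = ~(t3 & r) = ~((~(q & (~(q & (~(r & q)))))) & r)
t5 = ~(t4 & q) = ~((~((~(q & (~(q & (~(r & q)))))) & r)) & q)
t6 = ~(t5 & t4) = ~((~((~((~(q & (~(q & (~(r & q)))))) & r)) & q)) & (~((~(q & (~(q & (~(r & q)))))) & r)))
t7 = ~(t6 & t1) = ~((~((~((~((~(q & (~(q & (~(r & q)))))) & r)) & q)) & (~((~(q & (~(q & (~(r & q)))))) & r)))) & (~(r & q)))
At p=0, q=0, r=1: circuit gives 0, formula gives 0.
At p=0, q=0, r=0: circuit gives 1, formula gives 1.
Agrees on all 8 inputs.

Yes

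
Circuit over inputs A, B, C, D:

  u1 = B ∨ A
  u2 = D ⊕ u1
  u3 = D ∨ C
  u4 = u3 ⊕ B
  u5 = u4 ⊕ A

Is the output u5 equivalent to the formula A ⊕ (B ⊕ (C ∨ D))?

u3 = D ∨ C
u4 = u3 ⊕ B = (D ∨ C) ⊕ B
u5 = u4 ⊕ A = ((D ∨ C) ⊕ B) ⊕ A
At A=0, B=0, C=0, D=0: circuit gives 0, formula gives 0.
At A=0, B=0, C=0, D=1: circuit gives 1, formula gives 1.
Agrees on all 16 inputs.

Yes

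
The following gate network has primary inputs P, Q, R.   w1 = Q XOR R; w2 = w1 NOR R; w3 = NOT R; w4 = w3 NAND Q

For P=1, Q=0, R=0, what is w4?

w3 = NOT 0 = 1
w4 = 1 NAND 0 = 1

1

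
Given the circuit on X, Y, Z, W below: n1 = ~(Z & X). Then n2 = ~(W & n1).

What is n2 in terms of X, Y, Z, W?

~(W & (~(Z & X)))

n1 = ~(Z & X)
n2 = ~(W & n1) = ~(W & (~(Z & X)))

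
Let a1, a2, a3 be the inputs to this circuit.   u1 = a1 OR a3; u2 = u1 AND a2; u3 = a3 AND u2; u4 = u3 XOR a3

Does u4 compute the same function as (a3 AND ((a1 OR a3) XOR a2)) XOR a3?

No

u1 = a1 OR a3
u2 = u1 AND a2 = (a1 OR a3) AND a2
u3 = a3 AND u2 = a3 AND ((a1 OR a3) AND a2)
u4 = u3 XOR a3 = (a3 AND ((a1 OR a3) AND a2)) XOR a3
At a1=0, a2=0, a3=1: circuit gives 1, formula gives 0.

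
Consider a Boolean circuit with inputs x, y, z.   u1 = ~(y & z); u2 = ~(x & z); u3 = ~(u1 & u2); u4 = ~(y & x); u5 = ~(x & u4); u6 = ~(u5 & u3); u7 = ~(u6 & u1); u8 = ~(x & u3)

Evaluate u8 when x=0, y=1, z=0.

u1 = ~(1 & 0) = 1
u2 = ~(0 & 0) = 1
u3 = ~(1 & 1) = 0
u8 = ~(0 & 0) = 1

1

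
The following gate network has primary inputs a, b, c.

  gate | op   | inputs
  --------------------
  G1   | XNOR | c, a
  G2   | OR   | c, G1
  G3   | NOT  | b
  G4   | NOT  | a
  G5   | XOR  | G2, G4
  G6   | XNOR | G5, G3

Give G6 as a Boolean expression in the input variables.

((c OR (c XNOR a)) XOR NOT a) XNOR NOT b

G1 = c XNOR a
G2 = c OR G1 = c OR (c XNOR a)
G3 = NOT b
G4 = NOT a
G5 = G2 XOR G4 = (c OR (c XNOR a)) XOR NOT a
G6 = G5 XNOR G3 = ((c OR (c XNOR a)) XOR NOT a) XNOR NOT b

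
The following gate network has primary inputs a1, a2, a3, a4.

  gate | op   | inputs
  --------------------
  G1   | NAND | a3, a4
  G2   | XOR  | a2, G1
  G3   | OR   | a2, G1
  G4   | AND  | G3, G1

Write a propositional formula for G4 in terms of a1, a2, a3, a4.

G1 = a3 NAND a4
G3 = a2 OR G1 = a2 OR (a3 NAND a4)
G4 = G3 AND G1 = (a2 OR (a3 NAND a4)) AND (a3 NAND a4)

(a2 OR (a3 NAND a4)) AND (a3 NAND a4)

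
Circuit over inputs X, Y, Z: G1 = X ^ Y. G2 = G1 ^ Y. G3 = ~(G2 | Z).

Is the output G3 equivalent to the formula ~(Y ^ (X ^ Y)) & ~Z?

G1 = X ^ Y
G2 = G1 ^ Y = (X ^ Y) ^ Y
G3 = ~(G2 | Z) = ~(((X ^ Y) ^ Y) | Z)
At X=0, Y=0, Z=1: circuit gives 0, formula gives 0.
At X=0, Y=0, Z=0: circuit gives 1, formula gives 1.
Agrees on all 8 inputs.

Yes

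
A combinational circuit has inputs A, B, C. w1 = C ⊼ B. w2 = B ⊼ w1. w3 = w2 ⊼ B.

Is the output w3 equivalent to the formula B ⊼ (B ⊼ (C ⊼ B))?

w1 = C ⊼ B
w2 = B ⊼ w1 = B ⊼ (C ⊼ B)
w3 = w2 ⊼ B = (B ⊼ (C ⊼ B)) ⊼ B
At A=0, B=1, C=1: circuit gives 0, formula gives 0.
At A=0, B=0, C=0: circuit gives 1, formula gives 1.
Agrees on all 8 inputs.

Yes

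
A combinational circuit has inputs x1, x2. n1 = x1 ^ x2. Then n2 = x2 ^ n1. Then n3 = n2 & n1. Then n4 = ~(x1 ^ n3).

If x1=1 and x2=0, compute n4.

n1 = 1 ^ 0 = 1
n2 = 0 ^ 1 = 1
n3 = 1 & 1 = 1
n4 = ~(1 ^ 1) = 1

1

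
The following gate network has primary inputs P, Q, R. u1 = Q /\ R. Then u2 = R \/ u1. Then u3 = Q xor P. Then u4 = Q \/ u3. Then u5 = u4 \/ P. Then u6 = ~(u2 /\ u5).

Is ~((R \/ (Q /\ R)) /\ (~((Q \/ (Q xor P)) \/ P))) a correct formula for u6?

u1 = Q /\ R
u2 = R \/ u1 = R \/ (Q /\ R)
u3 = Q xor P
u4 = Q \/ u3 = Q \/ (Q xor P)
u5 = u4 \/ P = (Q \/ (Q xor P)) \/ P
u6 = ~(u2 /\ u5) = ~((R \/ (Q /\ R)) /\ ((Q \/ (Q xor P)) \/ P))
At P=0, Q=0, R=1: circuit gives 1, formula gives 0.

No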